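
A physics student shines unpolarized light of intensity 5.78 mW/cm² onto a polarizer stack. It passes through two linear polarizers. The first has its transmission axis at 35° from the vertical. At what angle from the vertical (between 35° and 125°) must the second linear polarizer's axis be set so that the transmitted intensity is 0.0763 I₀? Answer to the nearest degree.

Unpolarized light through the first polarizer → I₁ = ½ I₀, now polarized at 35°.
Need I₂/I₀ = 0.0763, so cos²(θ − 35°) = 0.0763 / 0.5 = 0.1526.
θ − 35° = arccos(√0.1526) = 67.0°, giving θ ≈ 35 + 67.0 = 102.0°.

θ ≈ 102°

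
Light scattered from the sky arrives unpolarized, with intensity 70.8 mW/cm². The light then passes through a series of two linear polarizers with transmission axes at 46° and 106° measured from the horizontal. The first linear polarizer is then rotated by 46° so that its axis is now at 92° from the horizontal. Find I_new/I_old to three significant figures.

I_new/I_old ≈ 3.77

Before rotation:
Unpolarized light through the first polarizer → I₁ = ½ I₀, now polarized at 46°.
I₂ = I₁ cos²(106° − 46°) = 0.5 I₀ · cos²(60°) = 0.125 I₀.
After rotation:
Unpolarized light through the first polarizer → I₁ = ½ I₀, now polarized at 92°.
I₂ = I₁ cos²(106° − 92°) = 0.5 I₀ · cos²(14°) = 0.4707 I₀.
Ratio = 0.4707 / 0.125 = 3.766.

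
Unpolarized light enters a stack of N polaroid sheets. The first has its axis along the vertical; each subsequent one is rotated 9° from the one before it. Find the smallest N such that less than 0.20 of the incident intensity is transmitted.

First polarizer halves the unpolarized light: factor 1/2.
Each further stage multiplies by cos²(9°) = 0.9755.
After N polarizers: T = 0.5·0.9755^(N−1). Require T < 0.20 ⇒ N−1 > ln(0.20/0.5)/ln(0.9755) = 36.98, so N−1 ≥ 37 and N = 38.
Check: N=38 gives T = 0.1999 < 0.20; N=37 gives T = 0.2049.

N = 38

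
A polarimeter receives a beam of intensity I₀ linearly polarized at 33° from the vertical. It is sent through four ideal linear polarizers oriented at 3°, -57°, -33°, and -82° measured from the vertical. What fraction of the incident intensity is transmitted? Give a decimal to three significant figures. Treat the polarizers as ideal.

≈ 0.0674 I₀

By Malus's law, I₁ = I₀ cos²(3° − 33°) = I₀ cos²(30°) = 0.75 I₀.
I₂ = I₁ cos²(-57° − 3°) = 0.75 I₀ · cos²(60°) = 0.1875 I₀.
I₃ = I₂ cos²(-33° + 57°) = 0.1875 I₀ · cos²(24°) = 0.1565 I₀.
I₄ = I₃ cos²(-82° + 33°) = 0.1565 I₀ · cos²(49°) = 0.06735 I₀.
Transmitted fraction = 0.06735.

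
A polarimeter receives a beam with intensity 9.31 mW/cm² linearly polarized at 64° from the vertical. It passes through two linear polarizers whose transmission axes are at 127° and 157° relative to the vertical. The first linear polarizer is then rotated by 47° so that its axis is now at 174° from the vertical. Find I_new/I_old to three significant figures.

I_new/I_old ≈ 0.692

Before rotation:
I₁ = I₀ cos²(127° − 64°) = I₀ cos²(63°) = 0.2061 I₀.
I₂ = I₁ cos²(157° − 127°) = 0.2061 I₀ · cos²(30°) = 0.1546 I₀.
After rotation:
I₁ = I₀ cos²(174° − 64°) = I₀ cos²(70°) = 0.117 I₀.
I₂ = I₁ cos²(157° − 174°) = 0.117 I₀ · cos²(17°) = 0.107 I₀.
Ratio = 0.107 / 0.1546 = 0.6921.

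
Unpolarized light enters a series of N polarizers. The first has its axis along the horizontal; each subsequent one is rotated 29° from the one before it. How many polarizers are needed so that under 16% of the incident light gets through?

N = 6

First polarizer halves the unpolarized light: factor 1/2.
Each further stage multiplies by cos²(29°) = 0.765.
After N polarizers: T = 0.5·0.765^(N−1). Require T < 0.16 ⇒ N−1 > ln(0.16/0.5)/ln(0.765) = 4.25, so N−1 ≥ 5 and N = 6.
Check: N=6 gives T = 0.131 < 0.16; N=5 gives T = 0.1712.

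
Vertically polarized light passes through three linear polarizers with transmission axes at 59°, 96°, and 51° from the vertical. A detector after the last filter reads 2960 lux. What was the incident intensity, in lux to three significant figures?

I₀ ≈ 3.50e4 lux

I₁ = I₀ cos²(59° − 0°) = I₀ cos²(59°) = 0.2653 I₀.
I₂ = I₁ cos²(96° − 59°) = 0.2653 I₀ · cos²(37°) = 0.1692 I₀.
I₃ = I₂ cos²(51° − 96°) = 0.1692 I₀ · cos²(45°) = 0.0846 I₀.
So 2960 lux = 0.0846 I₀, giving I₀ = 2960/0.0846 = 3.499e+04 lux.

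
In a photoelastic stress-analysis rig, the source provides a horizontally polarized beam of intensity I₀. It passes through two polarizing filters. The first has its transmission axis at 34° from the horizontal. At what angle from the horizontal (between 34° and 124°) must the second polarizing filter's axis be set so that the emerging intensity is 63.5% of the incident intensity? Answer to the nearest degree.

θ ≈ 50°

By Malus's law, I₁ = I₀ cos²(34° − 0°) = I₀ cos²(34°) = 0.6873 I₀.
Need I₂/I₀ = 0.635, so cos²(θ − 34°) = 0.635 / 0.6873 = 0.9239.
θ − 34° = arccos(√0.9239) = 16.0°, giving θ ≈ 34 + 16.0 = 50.0°.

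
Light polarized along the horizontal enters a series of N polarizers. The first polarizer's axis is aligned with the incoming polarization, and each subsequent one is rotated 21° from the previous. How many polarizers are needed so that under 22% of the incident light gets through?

N = 13

First polarizer is aligned with the polarization: full transmission.
Each further stage multiplies by cos²(21°) = 0.8716.
After N polarizers: T = 0.8716^(N−1). Require T < 0.22 ⇒ N−1 > ln(0.22)/ln(0.8716) = 11.02, so N−1 ≥ 12 and N = 13.
Check: N=13 gives T = 0.1922 < 0.22; N=12 gives T = 0.2205.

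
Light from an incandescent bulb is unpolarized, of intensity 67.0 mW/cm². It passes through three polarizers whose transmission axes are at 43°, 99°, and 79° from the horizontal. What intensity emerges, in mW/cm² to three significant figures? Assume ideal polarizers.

I ≈ 9.25 mW/cm²

Unpolarized light through the first polarizer → I₁ = 67.0 mW/cm²/2 = 33.5 mW/cm², polarized at 43°.
I₂ = I₁ · cos²(56°) = 33.5 · 0.3127 = 10.48 mW/cm².
I₃ = I₂ · cos²(20°) = 10.48 · 0.883 = 9.25 mW/cm².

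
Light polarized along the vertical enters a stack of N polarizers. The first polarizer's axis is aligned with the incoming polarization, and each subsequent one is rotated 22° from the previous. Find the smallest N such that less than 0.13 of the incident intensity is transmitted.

First polarizer is aligned with the polarization: full transmission.
Each further stage multiplies by cos²(22°) = 0.8597.
After N polarizers: T = 0.8597^(N−1). Require T < 0.13 ⇒ N−1 > ln(0.13)/ln(0.8597) = 13.49, so N−1 ≥ 14 and N = 15.
Check: N=15 gives T = 0.1204 < 0.13; N=14 gives T = 0.1401.

N = 15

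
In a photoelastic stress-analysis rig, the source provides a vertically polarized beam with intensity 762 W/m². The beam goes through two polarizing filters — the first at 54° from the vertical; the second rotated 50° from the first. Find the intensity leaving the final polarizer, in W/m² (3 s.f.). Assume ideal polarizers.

I ≈ 109 W/m²

I₁ = 762 W/m² · cos²(54°) = 263.3 W/m².
I₂ = I₁ · cos²(50°) = 263.3 · 0.4132 = 108.8 W/m².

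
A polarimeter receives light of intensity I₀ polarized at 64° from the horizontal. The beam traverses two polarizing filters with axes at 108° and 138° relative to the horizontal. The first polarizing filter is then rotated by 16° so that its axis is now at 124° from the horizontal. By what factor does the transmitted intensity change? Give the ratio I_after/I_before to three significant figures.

Before rotation:
I₁ = I₀ cos²(108° − 64°) = I₀ cos²(44°) = 0.5174 I₀.
I₂ = I₁ cos²(138° − 108°) = 0.5174 I₀ · cos²(30°) = 0.3881 I₀.
After rotation:
I₁ = I₀ cos²(124° − 64°) = I₀ cos²(60°) = 0.25 I₀.
I₂ = I₁ cos²(138° − 124°) = 0.25 I₀ · cos²(14°) = 0.2354 I₀.
Ratio = 0.2354 / 0.3881 = 0.6065.

I_new/I_old ≈ 0.606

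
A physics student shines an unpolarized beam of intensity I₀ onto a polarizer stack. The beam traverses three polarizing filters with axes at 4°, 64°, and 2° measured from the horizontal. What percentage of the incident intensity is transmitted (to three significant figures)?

≈ 2.76%

Unpolarized light through the first polarizer → I₁ = ½ I₀, now polarized at 4°.
I₂ = I₁ cos²(64° − 4°) = 0.5 I₀ · cos²(60°) = 0.125 I₀.
I₃ = I₂ cos²(2° − 64°) = 0.125 I₀ · cos²(62°) = 0.02755 I₀.
That is 2.755% of the incident intensity.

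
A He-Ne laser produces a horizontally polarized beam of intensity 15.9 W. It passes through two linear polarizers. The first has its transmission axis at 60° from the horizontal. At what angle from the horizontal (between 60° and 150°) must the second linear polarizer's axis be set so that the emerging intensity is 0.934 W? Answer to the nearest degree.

By Malus's law, I₁ = I₀ cos²(60° − 0°) = I₀ cos²(60°) = 0.25 I₀.
Target fraction: 0.934 / 15.9 W = 0.05874 of I₀.
Need I₂/I₀ = 0.05874, so cos²(θ − 60°) = 0.05874 / 0.25 = 0.235.
θ − 60° = arccos(√0.235) = 61.0°, giving θ ≈ 60 + 61.0 = 121.0°.

θ ≈ 121°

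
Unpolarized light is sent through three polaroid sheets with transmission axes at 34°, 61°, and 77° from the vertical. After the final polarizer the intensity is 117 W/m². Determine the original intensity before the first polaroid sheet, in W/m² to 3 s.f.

I₀ ≈ 319 W/m²

Unpolarized light through the first polarizer → I₁ = ½ I₀, now polarized at 34°.
I₂ = I₁ cos²(61° − 34°) = 0.5 I₀ · cos²(27°) = 0.3969 I₀.
I₃ = I₂ cos²(77° − 61°) = 0.3969 I₀ · cos²(16°) = 0.3668 I₀.
So 117 W/m² = 0.3668 I₀, giving I₀ = 117/0.3668 = 319 W/m².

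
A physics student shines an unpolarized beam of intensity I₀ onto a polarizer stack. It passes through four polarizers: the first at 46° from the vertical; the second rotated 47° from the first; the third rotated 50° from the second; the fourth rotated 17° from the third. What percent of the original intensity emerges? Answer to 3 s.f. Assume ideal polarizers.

≈ 8.79%

Unpolarized light through the first polarizer → I₁ = ½ I₀, now polarized at 46°.
I₂ = I₁ cos²(47°) = 0.5 · 0.4651 I₀ = 0.2326 I₀.
I₃ = I₂ cos²(50°) = 0.2326 · 0.4132 I₀ = 0.09609 I₀.
I₄ = I₃ cos²(17°) = 0.09609 · 0.9145 I₀ = 0.08787 I₀.
That is 8.787% of the incident intensity.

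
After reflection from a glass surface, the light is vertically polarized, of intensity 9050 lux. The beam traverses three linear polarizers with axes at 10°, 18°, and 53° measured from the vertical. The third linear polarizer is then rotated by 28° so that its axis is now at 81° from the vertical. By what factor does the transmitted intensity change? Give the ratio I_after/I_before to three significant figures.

I_new/I_old ≈ 0.307

Before rotation:
By Malus's law, I₁ = I₀ cos²(10° − 0°) = I₀ cos²(10°) = 0.9698 I₀.
I₂ = I₁ cos²(18° − 10°) = 0.9698 I₀ · cos²(8°) = 0.9511 I₀.
I₃ = I₂ cos²(53° − 18°) = 0.9511 I₀ · cos²(35°) = 0.6382 I₀.
After rotation:
I₁ = I₀ cos²(10° − 0°) = I₀ cos²(10°) = 0.9698 I₀.
I₂ = I₁ cos²(18° − 10°) = 0.9698 I₀ · cos²(8°) = 0.9511 I₀.
I₃ = I₂ cos²(81° − 18°) = 0.9511 I₀ · cos²(63°) = 0.196 I₀.
Ratio = 0.196 / 0.6382 = 0.3072.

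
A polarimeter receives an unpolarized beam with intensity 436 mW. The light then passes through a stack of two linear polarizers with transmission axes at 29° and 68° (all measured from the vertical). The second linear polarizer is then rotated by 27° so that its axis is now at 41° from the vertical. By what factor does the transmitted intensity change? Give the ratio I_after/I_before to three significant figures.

Before rotation:
Unpolarized light through the first polarizer → I₁ = ½ I₀, now polarized at 29°.
I₂ = I₁ cos²(68° − 29°) = 0.5 I₀ · cos²(39°) = 0.302 I₀.
After rotation:
Unpolarized light through the first polarizer → I₁ = ½ I₀, now polarized at 29°.
I₂ = I₁ cos²(41° − 29°) = 0.5 I₀ · cos²(12°) = 0.4784 I₀.
Ratio = 0.4784 / 0.302 = 1.584.

I_new/I_old ≈ 1.58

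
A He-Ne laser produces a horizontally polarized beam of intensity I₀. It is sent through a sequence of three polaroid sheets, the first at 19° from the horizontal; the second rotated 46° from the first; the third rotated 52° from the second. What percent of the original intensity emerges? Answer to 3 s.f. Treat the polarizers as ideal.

≈ 16.4%

I₁ = I₀ cos²(19° − 0°) = I₀ cos²(19°) = 0.894 I₀.
I₂ = I₁ cos²(46°) = 0.894 · 0.4826 I₀ = 0.4314 I₀.
I₃ = I₂ cos²(52°) = 0.4314 · 0.379 I₀ = 0.1635 I₀.
That is 16.35% of the incident intensity.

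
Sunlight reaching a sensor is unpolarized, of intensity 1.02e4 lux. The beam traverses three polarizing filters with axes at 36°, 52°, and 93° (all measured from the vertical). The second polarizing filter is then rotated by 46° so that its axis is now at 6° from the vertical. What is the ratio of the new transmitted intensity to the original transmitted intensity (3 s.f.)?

I_new/I_old ≈ 0.00390

Before rotation:
Unpolarized light through the first polarizer → I₁ = ½ I₀, now polarized at 36°.
I₂ = I₁ cos²(52° − 36°) = 0.5 I₀ · cos²(16°) = 0.462 I₀.
I₃ = I₂ cos²(93° − 52°) = 0.462 I₀ · cos²(41°) = 0.2632 I₀.
After rotation:
Unpolarized light through the first polarizer → I₁ = ½ I₀, now polarized at 36°.
I₂ = I₁ cos²(6° − 36°) = 0.5 I₀ · cos²(30°) = 0.375 I₀.
I₃ = I₂ cos²(93° − 6°) = 0.375 I₀ · cos²(87°) = 0.001027 I₀.
Ratio = 0.001027 / 0.2632 = 0.003903.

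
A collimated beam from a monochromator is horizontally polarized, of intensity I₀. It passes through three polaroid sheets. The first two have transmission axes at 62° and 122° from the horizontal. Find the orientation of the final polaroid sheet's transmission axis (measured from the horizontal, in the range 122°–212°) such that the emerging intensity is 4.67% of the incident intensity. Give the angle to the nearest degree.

θ ≈ 145°

I₁ = I₀ cos²(62° − 0°) = I₀ cos²(62°) = 0.2204 I₀.
I₂ = I₁ cos²(122° − 62°) = 0.2204 I₀ · cos²(60°) = 0.0551 I₀.
Need I₃/I₀ = 0.0467, so cos²(θ − 122°) = 0.0467 / 0.0551 = 0.8475.
θ − 122° = arccos(√0.8475) = 23.0°, giving θ ≈ 122 + 23.0 = 145.0°.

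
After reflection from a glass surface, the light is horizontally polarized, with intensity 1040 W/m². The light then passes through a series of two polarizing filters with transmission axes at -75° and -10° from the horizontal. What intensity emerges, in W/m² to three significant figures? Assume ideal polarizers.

I₁ = 1040 W/m² · cos²(75°) = 69.67 W/m².
I₂ = I₁ · cos²(65°) = 69.67 · 0.1786 = 12.44 W/m².

I ≈ 12.4 W/m²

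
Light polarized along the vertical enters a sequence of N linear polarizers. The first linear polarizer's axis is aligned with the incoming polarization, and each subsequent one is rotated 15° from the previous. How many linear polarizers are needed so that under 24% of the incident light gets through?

N = 22

First polarizer is aligned with the polarization: full transmission.
Each further stage multiplies by cos²(15°) = 0.933.
After N polarizers: T = 0.933^(N−1). Require T < 0.24 ⇒ N−1 > ln(0.24)/ln(0.933) = 20.58, so N−1 ≥ 21 and N = 22.
Check: N=22 gives T = 0.2332 < 0.24; N=21 gives T = 0.2499.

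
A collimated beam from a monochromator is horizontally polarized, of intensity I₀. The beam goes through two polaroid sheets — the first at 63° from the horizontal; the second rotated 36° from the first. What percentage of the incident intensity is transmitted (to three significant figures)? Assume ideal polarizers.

By Malus's law, I₁ = I₀ cos²(63° − 0°) = I₀ cos²(63°) = 0.2061 I₀.
I₂ = I₁ cos²(36°) = 0.2061 · 0.6545 I₀ = 0.1349 I₀.
That is 13.49% of the incident intensity.

≈ 13.5%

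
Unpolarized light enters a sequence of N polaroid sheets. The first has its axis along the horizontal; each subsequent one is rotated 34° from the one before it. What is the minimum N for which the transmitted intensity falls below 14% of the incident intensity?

First polarizer halves the unpolarized light: factor 1/2.
Each further stage multiplies by cos²(34°) = 0.6873.
After N polarizers: T = 0.5·0.6873^(N−1). Require T < 0.14 ⇒ N−1 > ln(0.14/0.5)/ln(0.6873) = 3.39, so N−1 ≥ 4 and N = 5.
Check: N=5 gives T = 0.1116 < 0.14; N=4 gives T = 0.1623.

N = 5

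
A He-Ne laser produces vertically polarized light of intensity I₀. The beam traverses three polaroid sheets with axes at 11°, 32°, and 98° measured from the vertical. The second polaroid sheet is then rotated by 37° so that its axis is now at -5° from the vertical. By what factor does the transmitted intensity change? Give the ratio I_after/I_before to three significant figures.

I_new/I_old ≈ 0.324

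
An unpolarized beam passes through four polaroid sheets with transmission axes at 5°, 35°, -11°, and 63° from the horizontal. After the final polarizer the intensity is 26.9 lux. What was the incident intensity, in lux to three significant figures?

Unpolarized light through the first polarizer → I₁ = ½ I₀, now polarized at 5°.
I₂ = I₁ cos²(35° − 5°) = 0.5 I₀ · cos²(30°) = 0.375 I₀.
I₃ = I₂ cos²(-11° − 35°) = 0.375 I₀ · cos²(46°) = 0.181 I₀.
I₄ = I₃ cos²(63° + 11°) = 0.181 I₀ · cos²(74°) = 0.01375 I₀.
So 26.9 lux = 0.01375 I₀, giving I₀ = 26.9/0.01375 = 1957 lux.

I₀ ≈ 1960 lux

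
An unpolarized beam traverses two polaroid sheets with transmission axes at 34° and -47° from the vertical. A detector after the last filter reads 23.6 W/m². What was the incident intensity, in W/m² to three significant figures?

I₀ ≈ 1930 W/m²

Unpolarized light through the first polarizer → I₁ = ½ I₀, now polarized at 34°.
I₂ = I₁ cos²(-47° − 34°) = 0.5 I₀ · cos²(81°) = 0.01224 I₀.
So 23.6 W/m² = 0.01224 I₀, giving I₀ = 23.6/0.01224 = 1929 W/m².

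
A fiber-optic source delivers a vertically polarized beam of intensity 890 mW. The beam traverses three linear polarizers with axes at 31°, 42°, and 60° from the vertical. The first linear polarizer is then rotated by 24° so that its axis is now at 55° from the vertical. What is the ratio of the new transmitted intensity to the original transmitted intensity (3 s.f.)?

I_new/I_old ≈ 0.441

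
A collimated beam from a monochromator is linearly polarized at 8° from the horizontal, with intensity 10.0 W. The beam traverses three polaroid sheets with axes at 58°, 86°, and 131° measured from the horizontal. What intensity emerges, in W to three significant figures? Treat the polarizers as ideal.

I₁ = 10.0 W · cos²(50°) = 4.132 W.
I₂ = I₁ · cos²(28°) = 4.132 · 0.7796 = 3.221 W.
I₃ = I₂ · cos²(45°) = 3.221 · 0.5 = 1.611 W.

I ≈ 1.61 W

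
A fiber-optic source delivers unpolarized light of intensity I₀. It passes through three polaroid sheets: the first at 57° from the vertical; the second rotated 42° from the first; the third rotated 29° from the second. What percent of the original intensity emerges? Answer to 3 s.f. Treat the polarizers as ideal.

Unpolarized light through the first polarizer → I₁ = ½ I₀, now polarized at 57°.
I₂ = I₁ cos²(42°) = 0.5 · 0.5523 I₀ = 0.2761 I₀.
I₃ = I₂ cos²(29°) = 0.2761 · 0.765 I₀ = 0.2112 I₀.
That is 21.12% of the incident intensity.

≈ 21.1%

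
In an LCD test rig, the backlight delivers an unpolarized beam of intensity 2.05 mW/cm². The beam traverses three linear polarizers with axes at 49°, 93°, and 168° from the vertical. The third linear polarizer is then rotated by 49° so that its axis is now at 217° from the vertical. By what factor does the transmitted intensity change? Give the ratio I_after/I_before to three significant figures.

Before rotation:
Unpolarized light through the first polarizer → I₁ = ½ I₀, now polarized at 49°.
I₂ = I₁ cos²(93° − 49°) = 0.5 I₀ · cos²(44°) = 0.2587 I₀.
I₃ = I₂ cos²(168° − 93°) = 0.2587 I₀ · cos²(75°) = 0.01733 I₀.
After rotation:
Unpolarized light through the first polarizer → I₁ = ½ I₀, now polarized at 49°.
I₂ = I₁ cos²(93° − 49°) = 0.5 I₀ · cos²(44°) = 0.2587 I₀.
Angle between axes 2 and 3: 56°. I₃ = 0.2587 I₀ · cos²(56°) = 0.0809 I₀.
Ratio = 0.0809 / 0.01733 = 4.668.

I_new/I_old ≈ 4.67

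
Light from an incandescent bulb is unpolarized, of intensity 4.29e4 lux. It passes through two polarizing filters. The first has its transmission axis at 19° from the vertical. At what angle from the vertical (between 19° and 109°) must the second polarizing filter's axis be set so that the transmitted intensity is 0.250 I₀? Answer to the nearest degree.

θ ≈ 64°

Unpolarized light through the first polarizer → I₁ = ½ I₀, now polarized at 19°.
Need I₂/I₀ = 0.25, so cos²(θ − 19°) = 0.25 / 0.5 = 0.5.
θ − 19° = arccos(√0.5) = 45.0°, giving θ ≈ 19 + 45.0 = 64.0°.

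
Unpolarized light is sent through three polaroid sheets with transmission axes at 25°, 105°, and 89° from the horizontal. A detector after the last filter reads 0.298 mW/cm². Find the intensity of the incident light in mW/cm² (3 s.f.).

Unpolarized light through the first polarizer → I₁ = ½ I₀, now polarized at 25°.
I₂ = I₁ cos²(105° − 25°) = 0.5 I₀ · cos²(80°) = 0.01508 I₀.
I₃ = I₂ cos²(89° − 105°) = 0.01508 I₀ · cos²(16°) = 0.01393 I₀.
So 0.298 mW/cm² = 0.01393 I₀, giving I₀ = 0.298/0.01393 = 21.39 mW/cm².

I₀ ≈ 21.4 mW/cm²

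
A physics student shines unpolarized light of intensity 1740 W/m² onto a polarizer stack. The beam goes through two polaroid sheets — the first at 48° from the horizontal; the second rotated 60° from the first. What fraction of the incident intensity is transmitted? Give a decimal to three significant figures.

I/I₀ ≈ 0.125

Unpolarized light through the first polarizer → I₁ = 1740 W/m²/2 = 870 W/m², polarized at 48°.
I₂ = I₁ · cos²(60°) = 870 · 0.25 = 217.5 W/m².
Transmitted fraction = 0.125.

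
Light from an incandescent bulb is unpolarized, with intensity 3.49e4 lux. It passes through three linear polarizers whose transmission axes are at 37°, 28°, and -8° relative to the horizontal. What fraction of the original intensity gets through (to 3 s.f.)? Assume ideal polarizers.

I/I₀ ≈ 0.319

Unpolarized light through the first polarizer → I₁ = 3.49e4 lux/2 = 1.745e+04 lux, polarized at 37°.
I₂ = I₁ · cos²(9°) = 1.745e+04 · 0.9755 = 1.702e+04 lux.
I₃ = I₂ · cos²(36°) = 1.702e+04 · 0.6545 = 1.114e+04 lux.
Transmitted fraction = 0.3192.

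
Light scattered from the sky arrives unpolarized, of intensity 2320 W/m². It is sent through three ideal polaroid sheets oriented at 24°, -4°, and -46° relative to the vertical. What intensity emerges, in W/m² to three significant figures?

I ≈ 499 W/m²

Unpolarized light through the first polarizer → I₁ = 2320 W/m²/2 = 1160 W/m², polarized at 24°.
I₂ = I₁ · cos²(28°) = 1160 · 0.7796 = 904.3 W/m².
I₃ = I₂ · cos²(42°) = 904.3 · 0.5523 = 499.4 W/m².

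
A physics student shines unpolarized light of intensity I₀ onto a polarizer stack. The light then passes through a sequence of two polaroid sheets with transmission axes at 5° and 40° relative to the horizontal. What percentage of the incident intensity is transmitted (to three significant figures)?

Unpolarized light through the first polarizer → I₁ = ½ I₀, now polarized at 5°.
I₂ = I₁ cos²(40° − 5°) = 0.5 I₀ · cos²(35°) = 0.3355 I₀.
That is 33.55% of the incident intensity.

≈ 33.6%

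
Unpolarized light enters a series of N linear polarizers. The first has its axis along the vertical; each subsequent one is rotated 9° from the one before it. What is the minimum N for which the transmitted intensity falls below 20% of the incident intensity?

N = 38

First polarizer halves the unpolarized light: factor 1/2.
Each further stage multiplies by cos²(9°) = 0.9755.
After N polarizers: T = 0.5·0.9755^(N−1). Require T < 0.20 ⇒ N−1 > ln(0.20/0.5)/ln(0.9755) = 36.98, so N−1 ≥ 37 and N = 38.
Check: N=38 gives T = 0.1999 < 0.20; N=37 gives T = 0.2049.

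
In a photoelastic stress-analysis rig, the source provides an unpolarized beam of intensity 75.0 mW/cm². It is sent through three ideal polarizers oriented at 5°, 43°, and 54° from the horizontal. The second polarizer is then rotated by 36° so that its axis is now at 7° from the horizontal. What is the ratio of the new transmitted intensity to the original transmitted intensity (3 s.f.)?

Before rotation:
Unpolarized light through the first polarizer → I₁ = ½ I₀, now polarized at 5°.
I₂ = I₁ cos²(43° − 5°) = 0.5 I₀ · cos²(38°) = 0.3105 I₀.
I₃ = I₂ cos²(54° − 43°) = 0.3105 I₀ · cos²(11°) = 0.2992 I₀.
After rotation:
Unpolarized light through the first polarizer → I₁ = ½ I₀, now polarized at 5°.
I₂ = I₁ cos²(7° − 5°) = 0.5 I₀ · cos²(2°) = 0.4994 I₀.
I₃ = I₂ cos²(54° − 7°) = 0.4994 I₀ · cos²(47°) = 0.2323 I₀.
Ratio = 0.2323 / 0.2992 = 0.7764.

I_new/I_old ≈ 0.776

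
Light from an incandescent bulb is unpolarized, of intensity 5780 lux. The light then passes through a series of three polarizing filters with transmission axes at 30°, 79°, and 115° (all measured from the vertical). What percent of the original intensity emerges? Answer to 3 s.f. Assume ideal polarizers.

Unpolarized light through the first polarizer → I₁ = 5780 lux/2 = 2890 lux, polarized at 30°.
I₂ = I₁ · cos²(49°) = 2890 · 0.4304 = 1244 lux.
I₃ = I₂ · cos²(36°) = 1244 · 0.6545 = 814.1 lux.
That is 14.09% of the incident intensity.

≈ 14.1%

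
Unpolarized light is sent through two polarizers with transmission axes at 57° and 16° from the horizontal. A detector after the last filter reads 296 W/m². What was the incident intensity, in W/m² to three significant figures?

I₀ ≈ 1040 W/m²

Unpolarized light through the first polarizer → I₁ = ½ I₀, now polarized at 57°.
I₂ = I₁ cos²(16° − 57°) = 0.5 I₀ · cos²(41°) = 0.2848 I₀.
So 296 W/m² = 0.2848 I₀, giving I₀ = 296/0.2848 = 1039 W/m².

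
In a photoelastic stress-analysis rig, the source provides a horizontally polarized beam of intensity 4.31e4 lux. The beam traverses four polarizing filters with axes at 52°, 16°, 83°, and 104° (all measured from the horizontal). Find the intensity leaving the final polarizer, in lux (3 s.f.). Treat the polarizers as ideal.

I ≈ 1420 lux

I₁ = 4.31e4 lux · cos²(52°) = 1.634e+04 lux.
I₂ = I₁ · cos²(36°) = 1.634e+04 · 0.6545 = 1.069e+04 lux.
I₃ = I₂ · cos²(67°) = 1.069e+04 · 0.1527 = 1632 lux.
I₄ = I₃ · cos²(21°) = 1632 · 0.8716 = 1423 lux.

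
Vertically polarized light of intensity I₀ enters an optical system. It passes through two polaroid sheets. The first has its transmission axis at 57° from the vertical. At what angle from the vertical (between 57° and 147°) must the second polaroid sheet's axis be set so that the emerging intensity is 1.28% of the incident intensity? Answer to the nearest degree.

θ ≈ 135°

I₁ = I₀ cos²(57° − 0°) = I₀ cos²(57°) = 0.2966 I₀.
Need I₂/I₀ = 0.0128, so cos²(θ − 57°) = 0.0128 / 0.2966 = 0.04315.
θ − 57° = arccos(√0.04315) = 78.0°, giving θ ≈ 57 + 78.0 = 135.0°.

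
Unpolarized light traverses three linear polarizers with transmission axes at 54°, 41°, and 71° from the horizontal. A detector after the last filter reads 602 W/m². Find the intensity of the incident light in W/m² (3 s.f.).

I₀ ≈ 1690 W/m²

Unpolarized light through the first polarizer → I₁ = ½ I₀, now polarized at 54°.
I₂ = I₁ cos²(41° − 54°) = 0.5 I₀ · cos²(13°) = 0.4747 I₀.
I₃ = I₂ cos²(71° − 41°) = 0.4747 I₀ · cos²(30°) = 0.356 I₀.
So 602 W/m² = 0.356 I₀, giving I₀ = 602/0.356 = 1691 W/m².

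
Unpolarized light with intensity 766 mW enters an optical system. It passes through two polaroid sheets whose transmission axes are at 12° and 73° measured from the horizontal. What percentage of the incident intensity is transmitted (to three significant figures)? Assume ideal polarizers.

≈ 11.8%

Unpolarized light through the first polarizer → I₁ = 766 mW/2 = 383 mW, polarized at 12°.
I₂ = I₁ · cos²(61°) = 383 · 0.235 = 90.02 mW.
That is 11.75% of the incident intensity.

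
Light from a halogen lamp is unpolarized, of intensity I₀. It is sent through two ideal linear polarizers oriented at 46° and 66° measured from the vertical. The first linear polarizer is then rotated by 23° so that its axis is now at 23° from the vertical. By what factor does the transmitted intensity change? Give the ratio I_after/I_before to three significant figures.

Before rotation:
Unpolarized light through the first polarizer → I₁ = ½ I₀, now polarized at 46°.
I₂ = I₁ cos²(66° − 46°) = 0.5 I₀ · cos²(20°) = 0.4415 I₀.
After rotation:
Unpolarized light through the first polarizer → I₁ = ½ I₀, now polarized at 23°.
I₂ = I₁ cos²(66° − 23°) = 0.5 I₀ · cos²(43°) = 0.2674 I₀.
Ratio = 0.2674 / 0.4415 = 0.6057.

I_new/I_old ≈ 0.606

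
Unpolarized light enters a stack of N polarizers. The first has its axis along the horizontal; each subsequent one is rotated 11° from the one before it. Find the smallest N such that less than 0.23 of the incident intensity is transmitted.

N = 22

First polarizer halves the unpolarized light: factor 1/2.
Each further stage multiplies by cos²(11°) = 0.9636.
After N polarizers: T = 0.5·0.9636^(N−1). Require T < 0.23 ⇒ N−1 > ln(0.23/0.5)/ln(0.9636) = 20.94, so N−1 ≥ 21 and N = 22.
Check: N=22 gives T = 0.2295 < 0.23; N=21 gives T = 0.2381.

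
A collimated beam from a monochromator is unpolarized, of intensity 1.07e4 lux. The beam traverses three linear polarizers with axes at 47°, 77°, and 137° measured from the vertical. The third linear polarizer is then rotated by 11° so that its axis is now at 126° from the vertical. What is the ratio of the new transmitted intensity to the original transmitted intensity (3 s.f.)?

Before rotation:
Unpolarized light through the first polarizer → I₁ = ½ I₀, now polarized at 47°.
I₂ = I₁ cos²(77° − 47°) = 0.5 I₀ · cos²(30°) = 0.375 I₀.
I₃ = I₂ cos²(137° − 77°) = 0.375 I₀ · cos²(60°) = 0.09375 I₀.
After rotation:
Unpolarized light through the first polarizer → I₁ = ½ I₀, now polarized at 47°.
I₂ = I₁ cos²(77° − 47°) = 0.5 I₀ · cos²(30°) = 0.375 I₀.
I₃ = I₂ cos²(126° − 77°) = 0.375 I₀ · cos²(49°) = 0.1614 I₀.
Ratio = 0.1614 / 0.09375 = 1.722.

I_new/I_old ≈ 1.72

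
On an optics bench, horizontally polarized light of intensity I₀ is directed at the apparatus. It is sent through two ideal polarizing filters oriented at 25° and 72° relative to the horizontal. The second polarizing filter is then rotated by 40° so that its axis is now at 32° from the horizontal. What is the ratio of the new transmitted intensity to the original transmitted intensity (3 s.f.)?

Before rotation:
I₁ = I₀ cos²(25° − 0°) = I₀ cos²(25°) = 0.8214 I₀.
I₂ = I₁ cos²(72° − 25°) = 0.8214 I₀ · cos²(47°) = 0.382 I₀.
After rotation:
I₁ = I₀ cos²(25° − 0°) = I₀ cos²(25°) = 0.8214 I₀.
I₂ = I₁ cos²(32° − 25°) = 0.8214 I₀ · cos²(7°) = 0.8092 I₀.
Ratio = 0.8092 / 0.382 = 2.118.

I_new/I_old ≈ 2.12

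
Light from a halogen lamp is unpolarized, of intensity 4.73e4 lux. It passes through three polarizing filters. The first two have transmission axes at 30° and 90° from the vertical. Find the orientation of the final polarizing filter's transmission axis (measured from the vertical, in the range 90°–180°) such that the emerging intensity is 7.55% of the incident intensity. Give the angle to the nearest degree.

Unpolarized light through the first polarizer → I₁ = ½ I₀, now polarized at 30°.
I₂ = I₁ cos²(90° − 30°) = 0.5 I₀ · cos²(60°) = 0.125 I₀.
Need I₃/I₀ = 0.0755, so cos²(θ − 90°) = 0.0755 / 0.125 = 0.604.
θ − 90° = arccos(√0.604) = 39.0°, giving θ ≈ 90 + 39.0 = 129.0°.

θ ≈ 129°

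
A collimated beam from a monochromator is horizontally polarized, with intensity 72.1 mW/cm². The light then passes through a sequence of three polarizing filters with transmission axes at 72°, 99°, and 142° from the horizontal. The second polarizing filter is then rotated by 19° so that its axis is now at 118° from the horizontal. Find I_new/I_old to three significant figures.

I_new/I_old ≈ 0.948

Before rotation:
I₁ = I₀ cos²(72° − 0°) = I₀ cos²(72°) = 0.09549 I₀.
I₂ = I₁ cos²(99° − 72°) = 0.09549 I₀ · cos²(27°) = 0.07581 I₀.
I₃ = I₂ cos²(142° − 99°) = 0.07581 I₀ · cos²(43°) = 0.04055 I₀.
After rotation:
I₁ = I₀ cos²(72° − 0°) = I₀ cos²(72°) = 0.09549 I₀.
I₂ = I₁ cos²(118° − 72°) = 0.09549 I₀ · cos²(46°) = 0.04608 I₀.
I₃ = I₂ cos²(142° − 118°) = 0.04608 I₀ · cos²(24°) = 0.03846 I₀.
Ratio = 0.03846 / 0.04055 = 0.9484.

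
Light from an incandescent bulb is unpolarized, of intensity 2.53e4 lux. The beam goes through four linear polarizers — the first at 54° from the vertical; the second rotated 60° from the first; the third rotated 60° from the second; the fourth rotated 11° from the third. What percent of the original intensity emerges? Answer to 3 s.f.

≈ 3.01%

Unpolarized light through the first polarizer → I₁ = 2.53e4 lux/2 = 1.265e+04 lux, polarized at 54°.
I₂ = I₁ · cos²(60°) = 1.265e+04 · 0.25 = 3163 lux.
I₃ = I₂ · cos²(60°) = 3163 · 0.25 = 790.6 lux.
I₄ = I₃ · cos²(11°) = 790.6 · 0.9636 = 761.8 lux.
That is 3.011% of the incident intensity.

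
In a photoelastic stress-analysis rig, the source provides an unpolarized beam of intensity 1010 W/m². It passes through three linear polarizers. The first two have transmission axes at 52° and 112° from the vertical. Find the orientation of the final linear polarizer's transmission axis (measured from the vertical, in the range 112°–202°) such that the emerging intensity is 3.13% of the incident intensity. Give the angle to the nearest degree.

θ ≈ 172°

Unpolarized light through the first polarizer → I₁ = ½ I₀, now polarized at 52°.
I₂ = I₁ cos²(112° − 52°) = 0.5 I₀ · cos²(60°) = 0.125 I₀.
Need I₃/I₀ = 0.0313, so cos²(θ − 112°) = 0.0313 / 0.125 = 0.2504.
θ − 112° = arccos(√0.2504) = 60.0°, giving θ ≈ 112 + 60.0 = 172.0°.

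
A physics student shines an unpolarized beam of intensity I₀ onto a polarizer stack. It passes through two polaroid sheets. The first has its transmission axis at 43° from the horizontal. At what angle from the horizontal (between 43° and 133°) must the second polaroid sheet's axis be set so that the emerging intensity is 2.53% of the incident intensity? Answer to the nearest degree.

Unpolarized light through the first polarizer → I₁ = ½ I₀, now polarized at 43°.
Need I₂/I₀ = 0.0253, so cos²(θ − 43°) = 0.0253 / 0.5 = 0.0506.
θ − 43° = arccos(√0.0506) = 77.0°, giving θ ≈ 43 + 77.0 = 120.0°.

θ ≈ 120°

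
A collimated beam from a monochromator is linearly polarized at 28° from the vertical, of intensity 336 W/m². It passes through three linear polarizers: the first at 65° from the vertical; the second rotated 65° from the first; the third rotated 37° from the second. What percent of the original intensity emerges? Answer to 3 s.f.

≈ 7.27%

I₁ = 336 W/m² · cos²(37°) = 214.3 W/m².
I₂ = I₁ · cos²(65°) = 214.3 · 0.1786 = 38.28 W/m².
I₃ = I₂ · cos²(37°) = 38.28 · 0.6378 = 24.41 W/m².
That is 7.266% of the incident intensity.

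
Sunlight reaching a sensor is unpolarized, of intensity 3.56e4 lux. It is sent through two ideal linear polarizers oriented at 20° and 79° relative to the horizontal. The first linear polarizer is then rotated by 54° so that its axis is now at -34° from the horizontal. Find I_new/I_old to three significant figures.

I_new/I_old ≈ 0.576

Before rotation:
Unpolarized light through the first polarizer → I₁ = ½ I₀, now polarized at 20°.
I₂ = I₁ cos²(79° − 20°) = 0.5 I₀ · cos²(59°) = 0.1326 I₀.
After rotation:
Unpolarized light through the first polarizer → I₁ = ½ I₀, now polarized at -34°.
Angle between axes 1 and 2: 67°. I₂ = 0.5 I₀ · cos²(67°) = 0.07634 I₀.
Ratio = 0.07634 / 0.1326 = 0.5755.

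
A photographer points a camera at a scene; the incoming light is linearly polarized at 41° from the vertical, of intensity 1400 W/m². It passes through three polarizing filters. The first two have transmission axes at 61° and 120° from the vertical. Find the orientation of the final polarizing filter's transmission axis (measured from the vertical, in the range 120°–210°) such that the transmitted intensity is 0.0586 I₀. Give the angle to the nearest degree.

By Malus's law, I₁ = I₀ cos²(61° − 41°) = I₀ cos²(20°) = 0.883 I₀.
I₂ = I₁ cos²(120° − 61°) = 0.883 I₀ · cos²(59°) = 0.2342 I₀.
Need I₃/I₀ = 0.0586, so cos²(θ − 120°) = 0.0586 / 0.2342 = 0.2502.
θ − 120° = arccos(√0.2502) = 60.0°, giving θ ≈ 120 + 60.0 = 180.0°.

θ ≈ 180°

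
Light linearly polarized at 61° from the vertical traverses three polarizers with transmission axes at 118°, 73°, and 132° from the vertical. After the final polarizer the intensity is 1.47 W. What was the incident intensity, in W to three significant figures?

I₀ ≈ 37.4 W

By Malus's law, I₁ = I₀ cos²(118° − 61°) = I₀ cos²(57°) = 0.2966 I₀.
I₂ = I₁ cos²(73° − 118°) = 0.2966 I₀ · cos²(45°) = 0.1483 I₀.
I₃ = I₂ cos²(132° − 73°) = 0.1483 I₀ · cos²(59°) = 0.03934 I₀.
So 1.47 W = 0.03934 I₀, giving I₀ = 1.47/0.03934 = 37.36 W.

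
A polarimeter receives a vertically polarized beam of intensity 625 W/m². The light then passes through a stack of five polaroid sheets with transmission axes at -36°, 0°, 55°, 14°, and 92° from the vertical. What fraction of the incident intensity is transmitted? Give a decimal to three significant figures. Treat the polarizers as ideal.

I/I₀ ≈ 0.00347

By Malus's law, I₁ = 625 W/m² · cos²(36°) = 409.1 W/m².
I₂ = I₁ · cos²(36°) = 409.1 · 0.6545 = 267.7 W/m².
I₃ = I₂ · cos²(55°) = 267.7 · 0.329 = 88.08 W/m².
I₄ = I₃ · cos²(41°) = 88.08 · 0.5696 = 50.17 W/m².
I₅ = I₄ · cos²(78°) = 50.17 · 0.04323 = 2.169 W/m².
Transmitted fraction = 0.00347.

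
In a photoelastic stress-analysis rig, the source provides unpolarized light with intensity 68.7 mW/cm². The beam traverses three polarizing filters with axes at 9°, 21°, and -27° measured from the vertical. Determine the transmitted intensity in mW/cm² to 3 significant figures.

I ≈ 14.7 mW/cm²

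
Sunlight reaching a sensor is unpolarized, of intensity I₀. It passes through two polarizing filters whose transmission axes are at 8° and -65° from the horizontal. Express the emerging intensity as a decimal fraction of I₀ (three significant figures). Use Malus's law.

≈ 0.0427 I₀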